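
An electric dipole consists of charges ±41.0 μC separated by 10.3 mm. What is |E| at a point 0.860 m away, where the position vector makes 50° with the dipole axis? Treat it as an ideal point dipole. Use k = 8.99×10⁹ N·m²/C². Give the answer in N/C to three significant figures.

Dipole moment p = qd = (4.10×10⁻⁵ C)(0.0103 m) = 4.223×10⁻⁷ C·m.
At angle θ the dipole field magnitude is E = (kp/r³)·√(1 + 3cos²θ).
kp/r³ = (8.99×10⁹)(4.223×10⁻⁷) / (0.860)³ = 5969 N/C.
√(1 + 3cos²50°) = √(1 + 3·0.4132) = √2.2395 ≈ 1.4965.
E ≈ 5969 × 1.497 = 8932 N/C.

E ≈ 8930 N/C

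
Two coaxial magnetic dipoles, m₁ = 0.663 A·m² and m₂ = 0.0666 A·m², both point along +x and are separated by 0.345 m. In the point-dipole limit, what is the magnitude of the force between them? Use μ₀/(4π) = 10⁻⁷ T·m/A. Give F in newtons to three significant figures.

F ≈ 1.87×10⁻⁶ N

On-axis B of dipole 1: B = (μ₀/4π)·2m₁/r³. Force on dipole 2: F = m₂·dB/dr.
dB/dr = −(μ₀/4π)·6m₁/r⁴, so |F| = (μ₀/4π)·6m₁m₂/r⁴.
F = 6(10⁻⁷)(0.663)(0.0666)/(0.345)⁴ = 1.870×10⁻⁶ N.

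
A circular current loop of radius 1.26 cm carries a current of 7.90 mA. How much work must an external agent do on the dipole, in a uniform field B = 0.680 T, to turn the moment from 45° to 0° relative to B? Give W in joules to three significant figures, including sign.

W ≈ -7.85×10⁻⁷ J

Magnetic moment m = IA = Iπa² = (0.00790)·π·(0.0126)² = 3.94×10⁻⁶ A·m².
W_ext = ΔU = −mB cosθ₂ + mB cosθ₁ = mB(cosθ₁ − cosθ₂).
W = (3.94×10⁻⁶)(0.680)·(cos45° − cos0°) = (2.679×10⁻⁶)·(-0.2929) = -7.847×10⁻⁷ J.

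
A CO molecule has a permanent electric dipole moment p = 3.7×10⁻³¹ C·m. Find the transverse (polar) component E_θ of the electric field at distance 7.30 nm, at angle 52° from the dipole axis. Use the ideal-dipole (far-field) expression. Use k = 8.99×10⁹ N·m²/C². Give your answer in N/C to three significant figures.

E_θ ≈ 6740 N/C

For a dipole, E_θ = (kp sinθ)/r³.
kp/r³ = (8.99×10⁹)(3.70×10⁻³¹)/(7.30×10⁻⁹)³ = 8551 N/C.
E_θ = 8551·sin52° = 6738 N/C.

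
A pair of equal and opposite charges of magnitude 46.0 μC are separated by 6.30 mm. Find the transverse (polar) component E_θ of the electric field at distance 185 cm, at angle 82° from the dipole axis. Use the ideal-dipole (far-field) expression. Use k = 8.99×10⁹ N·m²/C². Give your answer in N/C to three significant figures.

E_θ ≈ 407 N/C

Dipole moment p = qd = (4.60×10⁻⁵ C)(0.00630 m) = 2.898×10⁻⁷ C·m.
For a dipole, E_θ = (kp sinθ)/r³.
kp/r³ = (8.99×10⁹)(2.898×10⁻⁷)/(1.85)³ = 411.5 N/C.
E_θ = 411.5·sin82° = 407.5 N/C.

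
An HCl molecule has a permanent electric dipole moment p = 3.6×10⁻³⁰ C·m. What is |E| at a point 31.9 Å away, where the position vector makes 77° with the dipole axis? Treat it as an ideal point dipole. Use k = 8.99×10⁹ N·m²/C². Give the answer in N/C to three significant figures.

At angle θ the dipole field magnitude is E = (kp/r³)·√(1 + 3cos²θ).
kp/r³ = (8.99×10⁹)(3.60×10⁻³⁰) / (3.19×10⁻⁹)³ = 9.970×10⁵ N/C.
√(1 + 3cos²77°) = √(1 + 3·0.0506) = √1.1518 ≈ 1.0732.
E ≈ 9.970×10⁵ × 1.073 = 1.070×10⁶ N/C.

E ≈ 1.07×10⁶ N/C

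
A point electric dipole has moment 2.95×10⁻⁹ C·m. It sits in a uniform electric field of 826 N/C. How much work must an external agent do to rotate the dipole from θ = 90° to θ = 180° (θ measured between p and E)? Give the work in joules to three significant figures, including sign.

W ≈ 2.44×10⁻⁶ J

W_ext = ΔU = U(θ₂) − U(θ₁) = −pE cosθ₂ − (−pE cosθ₁) = pE(cosθ₁ − cosθ₂).
W = (2.95×10⁻⁹)(826)·(cos90° − cos180°) = (2.437×10⁻⁶)·(+1.0000) = 2.437×10⁻⁶ J.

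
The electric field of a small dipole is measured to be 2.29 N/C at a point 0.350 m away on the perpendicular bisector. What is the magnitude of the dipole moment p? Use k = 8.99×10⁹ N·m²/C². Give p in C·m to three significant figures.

In the equatorial plane E = kp/r³, so p = Er³/(k).
p = (2.29)·(0.350)³ / (8.99×10⁹) = 1.092×10⁻¹¹ C·m.

p ≈ 1.09×10⁻¹¹ C·m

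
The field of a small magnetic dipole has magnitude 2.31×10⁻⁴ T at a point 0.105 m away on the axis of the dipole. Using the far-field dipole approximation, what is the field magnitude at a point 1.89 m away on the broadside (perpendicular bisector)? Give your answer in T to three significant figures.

B ≈ 1.98×10⁻⁸ T

Dipole fields scale as 1/r³ in the far field.
The axial field is twice the equatorial field at the same r, so the geometry factor is 1/2.
B₂ = B₁ · (1/2) · (r₁/r₂)³ = 2.31×10⁻⁴ · 0.5 · (0.105/1.89)³.
(r₁/r₂)³ = (0.05556)³ = 0.0001715.
B₂ ≈ 1.980×10⁻⁸ T.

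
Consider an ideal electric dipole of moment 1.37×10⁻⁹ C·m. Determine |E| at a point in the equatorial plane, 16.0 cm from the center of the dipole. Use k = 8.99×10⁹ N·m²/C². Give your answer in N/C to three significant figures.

On the perpendicular bisector E = kp/r³ (half the axial value at the same distance).
E = (8.99×10⁹)(1.37×10⁻⁹) / (0.160)³ = 3007 N/C.

E ≈ 3010 N/C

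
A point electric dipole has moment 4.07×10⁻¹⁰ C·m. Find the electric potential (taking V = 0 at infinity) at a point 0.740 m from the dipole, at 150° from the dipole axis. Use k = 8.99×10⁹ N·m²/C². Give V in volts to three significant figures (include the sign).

The dipole potential is V = kp cosθ / r².
V = (8.99×10⁹)(4.07×10⁻¹⁰)·cos150° / (0.740)² = -5.787 V.

V ≈ -5.79 V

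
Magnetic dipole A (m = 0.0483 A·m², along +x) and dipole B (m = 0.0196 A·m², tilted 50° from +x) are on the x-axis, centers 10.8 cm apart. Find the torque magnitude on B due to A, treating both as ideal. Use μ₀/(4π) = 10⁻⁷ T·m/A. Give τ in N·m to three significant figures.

τ ≈ 1.15×10⁻⁷ N·m

Dipole B is on the axis of dipole A, so B₁ there is axial: B₁ = (μ₀/4π)·2m₁/r³ along +x.
B₁ = 2(10⁻⁷)(0.0483)/(0.108)³ = 7.668×10⁻⁶ T.
τ = m₂ B₁ sinθ.
τ = (0.0196)(7.668×10⁻⁶)·sin50° = 1.151×10⁻⁷ N·m.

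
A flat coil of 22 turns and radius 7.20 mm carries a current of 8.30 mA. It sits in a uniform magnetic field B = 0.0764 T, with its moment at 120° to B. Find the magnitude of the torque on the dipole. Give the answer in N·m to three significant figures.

m = NIA = NIπa² = 22·(0.00830)·π·(0.00720)² = 2.974×10⁻⁵ A·m².
Torque on a magnetic dipole: τ = mB sinθ.
τ = (2.974×10⁻⁵)(0.0764)·sin120° = 1.968×10⁻⁶ N·m.

τ ≈ 1.97×10⁻⁶ N·m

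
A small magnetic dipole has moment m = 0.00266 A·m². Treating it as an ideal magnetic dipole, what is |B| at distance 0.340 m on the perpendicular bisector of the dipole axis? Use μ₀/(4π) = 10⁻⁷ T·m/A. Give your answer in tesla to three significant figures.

B ≈ 6.77×10⁻⁹ T

In the equatorial plane B = (μ₀/4π)·m/r³ (half the axial value).
B = (10⁻⁷)·(0.00266) / (0.340)³ = 6.768×10⁻⁹ T.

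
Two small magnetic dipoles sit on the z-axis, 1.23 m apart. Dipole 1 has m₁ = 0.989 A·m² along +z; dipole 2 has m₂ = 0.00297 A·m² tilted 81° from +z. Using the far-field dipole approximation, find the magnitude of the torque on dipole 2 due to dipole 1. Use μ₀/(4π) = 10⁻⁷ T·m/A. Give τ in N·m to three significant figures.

τ ≈ 3.12×10⁻¹⁰ N·m

Dipole B is on the axis of dipole A, so B₁ there is axial: B₁ = (μ₀/4π)·2m₁/r³ along +z.
B₁ = 2(10⁻⁷)(0.989)/(1.23)³ = 1.063×10⁻⁷ T.
τ = m₂ B₁ sinθ.
τ = (0.00297)(1.063×10⁻⁷)·sin81° = 3.118×10⁻¹⁰ N·m.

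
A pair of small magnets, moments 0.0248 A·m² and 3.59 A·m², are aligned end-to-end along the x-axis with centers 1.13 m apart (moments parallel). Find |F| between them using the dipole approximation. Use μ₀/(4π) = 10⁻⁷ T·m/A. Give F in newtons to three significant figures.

F ≈ 3.28×10⁻⁸ N

On-axis B of dipole 1: B = (μ₀/4π)·2m₁/r³. Force on dipole 2: F = m₂·dB/dr.
dB/dr = −(μ₀/4π)·6m₁/r⁴, so |F| = (μ₀/4π)·6m₁m₂/r⁴.
F = 6(10⁻⁷)(0.0248)(3.59)/(1.13)⁴ = 3.276×10⁻⁸ N.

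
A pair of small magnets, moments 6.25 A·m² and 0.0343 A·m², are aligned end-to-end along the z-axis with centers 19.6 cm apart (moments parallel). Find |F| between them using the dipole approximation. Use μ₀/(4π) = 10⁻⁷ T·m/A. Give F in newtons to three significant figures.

On-axis B of dipole 1: B = (μ₀/4π)·2m₁/r³. Force on dipole 2: F = m₂·dB/dr.
dB/dr = −(μ₀/4π)·6m₁/r⁴, so |F| = (μ₀/4π)·6m₁m₂/r⁴.
F = 6(10⁻⁷)(6.25)(0.0343)/(0.196)⁴ = 8.716×10⁻⁵ N.

F ≈ 8.72×10⁻⁵ N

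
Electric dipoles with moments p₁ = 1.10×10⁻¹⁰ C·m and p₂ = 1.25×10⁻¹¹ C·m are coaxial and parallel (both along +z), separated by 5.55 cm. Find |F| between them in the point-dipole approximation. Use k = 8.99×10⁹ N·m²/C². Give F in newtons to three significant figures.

F ≈ 7.82×10⁻⁶ N

On-axis field of dipole 1 at distance r: E = 2kp₁/r³. Force on dipole 2 is F = p₂·dE/dr (gradient along axis).
dE/dr = −6kp₁/r⁴, so |F| = 6kp₁p₂/r⁴ (attractive for aligned moments).
F = 6(8.99×10⁹)(1.10×10⁻¹⁰)(1.25×10⁻¹¹)/(0.0555)⁴ = 7.817×10⁻⁶ N.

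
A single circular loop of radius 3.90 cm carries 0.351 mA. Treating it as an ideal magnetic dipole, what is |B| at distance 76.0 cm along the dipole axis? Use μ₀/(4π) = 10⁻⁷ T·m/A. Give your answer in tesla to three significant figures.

Magnetic moment m = IA = Iπa² = (3.51×10⁻⁴)·π·(0.0390)² = 1.677×10⁻⁶ A·m².
On axis B = (μ₀/4π)·2m/r³.
B = 2·(10⁻⁷)·(1.677×10⁻⁶) / (0.760)³ = 7.641×10⁻¹³ T.

B ≈ 7.64×10⁻¹³ T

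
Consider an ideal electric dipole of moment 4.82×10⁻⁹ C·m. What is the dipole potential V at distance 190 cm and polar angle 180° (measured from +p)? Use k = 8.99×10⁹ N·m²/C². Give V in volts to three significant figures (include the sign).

The dipole potential is V = kp cosθ / r².
V = (8.99×10⁹)(4.82×10⁻⁹)·cos180° / (1.90)² = -12.00 V.

V ≈ -12.0 V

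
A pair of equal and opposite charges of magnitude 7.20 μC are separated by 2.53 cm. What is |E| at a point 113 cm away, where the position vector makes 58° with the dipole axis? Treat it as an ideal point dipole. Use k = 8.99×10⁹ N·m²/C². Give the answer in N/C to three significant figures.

Dipole moment p = qd = (7.20×10⁻⁶ C)(0.0253 m) = 1.822×10⁻⁷ C·m.
At angle θ the dipole field magnitude is E = (kp/r³)·√(1 + 3cos²θ).
kp/r³ = (8.99×10⁹)(1.822×10⁻⁷) / (1.13)³ = 1135 N/C.
√(1 + 3cos²58°) = √(1 + 3·0.2808) = √1.8424 ≈ 1.3574.
E ≈ 1135 × 1.357 = 1541 N/C.

E ≈ 1540 N/C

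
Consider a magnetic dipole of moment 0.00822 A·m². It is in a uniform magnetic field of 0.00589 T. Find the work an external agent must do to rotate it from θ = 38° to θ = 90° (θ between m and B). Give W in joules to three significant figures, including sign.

W_ext = ΔU = −mB cosθ₂ + mB cosθ₁ = mB(cosθ₁ − cosθ₂).
W = (0.00822)(0.00589)·(cos38° − cos90°) = (4.842×10⁻⁵)·(+0.7880) = 3.815×10⁻⁵ J.

W ≈ 3.82×10⁻⁵ J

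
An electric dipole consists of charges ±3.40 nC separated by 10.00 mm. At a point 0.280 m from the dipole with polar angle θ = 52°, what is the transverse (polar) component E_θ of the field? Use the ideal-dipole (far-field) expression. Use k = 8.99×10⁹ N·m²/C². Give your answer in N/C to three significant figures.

Dipole moment p = qd = (3.40×10⁻⁹ C)(0.0100 m) = 3.40×10⁻¹¹ C·m.
For a dipole, E_θ = (kp sinθ)/r³.
kp/r³ = (8.99×10⁹)(3.40×10⁻¹¹)/(0.280)³ = 13.92 N/C.
E_θ = 13.92·sin52° = 10.97 N/C.

E_θ ≈ 11.0 N/C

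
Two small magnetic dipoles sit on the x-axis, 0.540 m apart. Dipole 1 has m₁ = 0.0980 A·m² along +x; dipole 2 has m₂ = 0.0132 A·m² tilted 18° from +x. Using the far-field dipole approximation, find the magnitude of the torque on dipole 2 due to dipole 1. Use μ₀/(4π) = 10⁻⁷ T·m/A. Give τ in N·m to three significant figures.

τ ≈ 5.08×10⁻¹⁰ N·m

Dipole B is on the axis of dipole A, so B₁ there is axial: B₁ = (μ₀/4π)·2m₁/r³ along +x.
B₁ = 2(10⁻⁷)(0.0980)/(0.540)³ = 1.245×10⁻⁷ T.
τ = m₂ B₁ sinθ.
τ = (0.0132)(1.245×10⁻⁷)·sin18° = 5.077×10⁻¹⁰ N·m.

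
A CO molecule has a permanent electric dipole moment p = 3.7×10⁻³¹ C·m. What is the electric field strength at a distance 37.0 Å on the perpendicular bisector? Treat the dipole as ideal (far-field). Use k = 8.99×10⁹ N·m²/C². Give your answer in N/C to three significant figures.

On the perpendicular bisector E = kp/r³ (half the axial value at the same distance).
E = (8.99×10⁹)(3.70×10⁻³¹) / (3.70×10⁻⁹)³ = 6.567×10⁴ N/C.

E ≈ 6.57×10⁴ N/C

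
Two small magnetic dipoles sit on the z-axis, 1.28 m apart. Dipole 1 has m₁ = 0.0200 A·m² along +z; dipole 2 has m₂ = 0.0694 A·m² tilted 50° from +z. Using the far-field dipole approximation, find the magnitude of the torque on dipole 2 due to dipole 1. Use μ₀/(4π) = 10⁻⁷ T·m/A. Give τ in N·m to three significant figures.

Dipole B is on the axis of dipole A, so B₁ there is axial: B₁ = (μ₀/4π)·2m₁/r³ along +z.
B₁ = 2(10⁻⁷)(0.0200)/(1.28)³ = 1.907×10⁻⁹ T.
τ = m₂ B₁ sinθ.
τ = (0.0694)(1.907×10⁻⁹)·sin50° = 1.014×10⁻¹⁰ N·m.

τ ≈ 1.01×10⁻¹⁰ N·m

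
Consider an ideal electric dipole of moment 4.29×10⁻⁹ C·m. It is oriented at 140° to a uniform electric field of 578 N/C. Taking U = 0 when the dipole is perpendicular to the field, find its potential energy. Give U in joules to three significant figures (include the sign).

U ≈ 1.90×10⁻⁶ J

U = −p·E = −pE cosθ.
U = −(4.29×10⁻⁹)(578)·cos140° = 1.899×10⁻⁶ J.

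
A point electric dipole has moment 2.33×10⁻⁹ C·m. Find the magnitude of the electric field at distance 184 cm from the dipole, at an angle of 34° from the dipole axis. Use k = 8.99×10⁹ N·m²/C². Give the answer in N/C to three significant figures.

E ≈ 5.88 N/C

At angle θ the dipole field magnitude is E = (kp/r³)·√(1 + 3cos²θ).
kp/r³ = (8.99×10⁹)(2.33×10⁻⁹) / (1.84)³ = 3.362 N/C.
√(1 + 3cos²34°) = √(1 + 3·0.6873) = √3.0619 ≈ 1.7498.
E ≈ 3.362 × 1.750 = 5.884 N/C.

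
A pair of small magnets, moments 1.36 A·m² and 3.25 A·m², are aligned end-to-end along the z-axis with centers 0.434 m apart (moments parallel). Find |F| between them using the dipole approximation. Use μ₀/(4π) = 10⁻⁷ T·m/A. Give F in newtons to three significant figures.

On-axis B of dipole 1: B = (μ₀/4π)·2m₁/r³. Force on dipole 2: F = m₂·dB/dr.
dB/dr = −(μ₀/4π)·6m₁/r⁴, so |F| = (μ₀/4π)·6m₁m₂/r⁴.
F = 6(10⁻⁷)(1.36)(3.25)/(0.434)⁴ = 7.475×10⁻⁵ N.

F ≈ 7.48×10⁻⁵ N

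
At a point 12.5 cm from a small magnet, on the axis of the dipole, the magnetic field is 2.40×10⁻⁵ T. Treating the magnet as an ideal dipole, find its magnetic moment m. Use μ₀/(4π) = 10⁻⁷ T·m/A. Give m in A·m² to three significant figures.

m ≈ 0.234 A·m²

On axis B = (μ₀/4π)·2m/r³, so m = Br³·4π/(μ₀·2).
m = (2.40×10⁻⁵)·(0.125)³ / (2·10⁻⁷) = 0.2344 A·m².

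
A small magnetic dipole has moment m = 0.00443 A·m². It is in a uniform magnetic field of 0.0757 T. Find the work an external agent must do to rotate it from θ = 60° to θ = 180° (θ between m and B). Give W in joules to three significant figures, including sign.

W_ext = ΔU = −mB cosθ₂ + mB cosθ₁ = mB(cosθ₁ − cosθ₂).
W = (0.00443)(0.0757)·(cos60° − cos180°) = (3.354×10⁻⁴)·(+1.5000) = 5.030×10⁻⁴ J.

W ≈ 5.03×10⁻⁴ J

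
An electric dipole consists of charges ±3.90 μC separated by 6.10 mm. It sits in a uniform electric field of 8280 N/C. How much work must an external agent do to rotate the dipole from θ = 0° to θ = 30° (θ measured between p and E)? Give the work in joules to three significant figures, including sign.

Dipole moment p = qd = (3.90×10⁻⁶ C)(0.00610 m) = 2.379×10⁻⁸ C·m.
W_ext = ΔU = U(θ₂) − U(θ₁) = −pE cosθ₂ − (−pE cosθ₁) = pE(cosθ₁ − cosθ₂).
W = (2.379×10⁻⁸)(8280)·(cos0° − cos30°) = (1.970×10⁻⁴)·(+0.1340) = 2.639×10⁻⁵ J.

W ≈ 2.64×10⁻⁵ J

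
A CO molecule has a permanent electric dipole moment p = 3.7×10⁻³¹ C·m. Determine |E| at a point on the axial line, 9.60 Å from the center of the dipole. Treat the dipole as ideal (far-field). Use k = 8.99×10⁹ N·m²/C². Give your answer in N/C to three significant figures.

On the dipole axis E = 2kp/r³.
E = 2·(8.99×10⁹)(3.70×10⁻³¹) / (9.60×10⁻¹⁰)³ = 7.519×10⁶ N/C.

E ≈ 7.52×10⁶ N/C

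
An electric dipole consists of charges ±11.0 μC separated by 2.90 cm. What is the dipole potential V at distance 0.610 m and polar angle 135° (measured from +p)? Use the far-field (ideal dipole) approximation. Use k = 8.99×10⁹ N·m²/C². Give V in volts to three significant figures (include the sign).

V ≈ -5450 V

Dipole moment p = qd = (1.10×10⁻⁵ C)(0.0290 m) = 3.19×10⁻⁷ C·m.
The dipole potential is V = kp cosθ / r².
V = (8.99×10⁹)(3.19×10⁻⁷)·cos135° / (0.610)² = -5450 V.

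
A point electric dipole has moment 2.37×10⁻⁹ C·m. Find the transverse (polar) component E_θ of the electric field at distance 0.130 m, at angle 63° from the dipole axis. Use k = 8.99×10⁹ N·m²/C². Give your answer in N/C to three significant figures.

For a dipole, E_θ = (kp sinθ)/r³.
kp/r³ = (8.99×10⁹)(2.37×10⁻⁹)/(0.130)³ = 9698 N/C.
E_θ = 9698·sin63° = 8641 N/C.

E_θ ≈ 8640 N/C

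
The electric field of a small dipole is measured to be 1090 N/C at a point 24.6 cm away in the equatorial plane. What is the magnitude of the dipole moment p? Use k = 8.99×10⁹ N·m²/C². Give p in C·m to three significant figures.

p ≈ 1.80×10⁻⁹ C·m

In the equatorial plane E = kp/r³, so p = Er³/(k).
p = (1090)·(0.246)³ / (8.99×10⁹) = 1.805×10⁻⁹ C·m.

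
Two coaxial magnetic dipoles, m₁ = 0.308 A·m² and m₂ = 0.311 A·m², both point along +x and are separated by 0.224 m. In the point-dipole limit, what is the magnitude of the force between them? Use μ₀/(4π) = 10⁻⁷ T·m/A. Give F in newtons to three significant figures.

On-axis B of dipole 1: B = (μ₀/4π)·2m₁/r³. Force on dipole 2: F = m₂·dB/dr.
dB/dr = −(μ₀/4π)·6m₁/r⁴, so |F| = (μ₀/4π)·6m₁m₂/r⁴.
F = 6(10⁻⁷)(0.308)(0.311)/(0.224)⁴ = 2.283×10⁻⁵ N.

F ≈ 2.28×10⁻⁵ N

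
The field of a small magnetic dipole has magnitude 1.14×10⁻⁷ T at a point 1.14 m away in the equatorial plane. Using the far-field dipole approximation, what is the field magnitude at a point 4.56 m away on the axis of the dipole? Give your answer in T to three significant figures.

Dipole fields scale as 1/r³ in the far field.
The axial field is twice the equatorial field at the same r, so the geometry factor is 2/1.
B₂ = B₁ · (2/1) · (r₁/r₂)³ = 1.14×10⁻⁷ · 2 · (1.14/4.56)³.
(r₁/r₂)³ = (0.25)³ = 0.01562.
B₂ ≈ 3.562×10⁻⁹ T.

B ≈ 3.56×10⁻⁹ T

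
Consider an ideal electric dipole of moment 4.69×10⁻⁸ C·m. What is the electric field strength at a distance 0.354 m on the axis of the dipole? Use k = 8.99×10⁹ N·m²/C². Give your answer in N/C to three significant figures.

E ≈ 1.90×10⁴ N/C

On the dipole axis E = 2kp/r³.
E = 2·(8.99×10⁹)(4.69×10⁻⁸) / (0.354)³ = 1.901×10⁴ N/C.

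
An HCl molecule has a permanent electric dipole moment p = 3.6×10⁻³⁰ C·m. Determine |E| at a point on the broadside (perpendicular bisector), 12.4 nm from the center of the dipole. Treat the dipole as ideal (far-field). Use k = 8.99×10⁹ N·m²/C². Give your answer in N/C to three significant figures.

E ≈ 1.70×10⁴ N/C

In the equatorial plane E = kp/r³.
E = (8.99×10⁹)(3.60×10⁻³⁰) / (1.24×10⁻⁸)³ = 1.697×10⁴ N/C.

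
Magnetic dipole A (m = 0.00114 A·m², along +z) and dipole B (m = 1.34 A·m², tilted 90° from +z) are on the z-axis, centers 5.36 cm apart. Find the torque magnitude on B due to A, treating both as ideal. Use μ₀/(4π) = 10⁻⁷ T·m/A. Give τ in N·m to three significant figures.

Dipole B is on the axis of dipole A, so B₁ there is axial: B₁ = (μ₀/4π)·2m₁/r³ along +z.
B₁ = 2(10⁻⁷)(0.00114)/(0.0536)³ = 1.481×10⁻⁶ T.
τ = m₂ B₁ sinθ.
τ = (1.34)(1.481×10⁻⁶)·sin90° = 1.984×10⁻⁶ N·m.

τ ≈ 1.98×10⁻⁶ N·m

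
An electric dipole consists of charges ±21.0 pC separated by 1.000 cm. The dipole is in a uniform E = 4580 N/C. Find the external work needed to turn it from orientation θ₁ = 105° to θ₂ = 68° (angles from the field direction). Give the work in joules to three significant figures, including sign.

Dipole moment p = qd = (2.10×10⁻¹¹ C)(0.0100 m) = 2.10×10⁻¹³ C·m.
W_ext = ΔU = U(θ₂) − U(θ₁) = −pE cosθ₂ − (−pE cosθ₁) = pE(cosθ₁ − cosθ₂).
W = (2.10×10⁻¹³)(4580)·(cos105° − cos68°) = (9.618×10⁻¹⁰)·(-0.6334) = -6.092×10⁻¹⁰ J.

W ≈ -6.09×10⁻¹⁰ J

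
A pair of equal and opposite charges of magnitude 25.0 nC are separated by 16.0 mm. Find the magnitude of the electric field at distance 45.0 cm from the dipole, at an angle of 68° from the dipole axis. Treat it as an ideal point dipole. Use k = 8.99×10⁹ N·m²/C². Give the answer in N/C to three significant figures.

Dipole moment p = qd = (2.50×10⁻⁸ C)(0.0160 m) = 4.00×10⁻¹⁰ C·m.
At angle θ the dipole field magnitude is E = (kp/r³)·√(1 + 3cos²θ).
kp/r³ = (8.99×10⁹)(4.00×10⁻¹⁰) / (0.450)³ = 39.46 N/C.
√(1 + 3cos²68°) = √(1 + 3·0.1403) = √1.4210 ≈ 1.1921.
E ≈ 39.46 × 1.192 = 47.04 N/C.

E ≈ 47.0 N/C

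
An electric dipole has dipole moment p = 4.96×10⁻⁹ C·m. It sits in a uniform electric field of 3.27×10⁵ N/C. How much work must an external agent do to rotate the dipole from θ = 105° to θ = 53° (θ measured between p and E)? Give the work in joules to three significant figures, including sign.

W ≈ -0.00140 J

W_ext = ΔU = U(θ₂) − U(θ₁) = −pE cosθ₂ − (−pE cosθ₁) = pE(cosθ₁ − cosθ₂).
W = (4.96×10⁻⁹)(3.27×10⁵)·(cos105° − cos53°) = (0.001622)·(-0.8606) = -0.001396 J.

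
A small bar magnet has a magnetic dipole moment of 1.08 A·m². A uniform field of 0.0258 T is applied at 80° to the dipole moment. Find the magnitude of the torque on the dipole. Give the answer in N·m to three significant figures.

Torque on a magnetic dipole: τ = mB sinθ.
τ = (1.08)(0.0258)·sin80° = 0.02744 N·m.

τ ≈ 0.0274 N·m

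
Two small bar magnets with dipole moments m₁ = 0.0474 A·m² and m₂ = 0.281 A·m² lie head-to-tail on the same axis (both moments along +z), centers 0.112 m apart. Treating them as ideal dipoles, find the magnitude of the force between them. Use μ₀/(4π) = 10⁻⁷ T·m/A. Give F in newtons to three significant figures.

F ≈ 5.08×10⁻⁵ N

On-axis B of dipole 1: B = (μ₀/4π)·2m₁/r³. Force on dipole 2: F = m₂·dB/dr.
dB/dr = −(μ₀/4π)·6m₁/r⁴, so |F| = (μ₀/4π)·6m₁m₂/r⁴.
F = 6(10⁻⁷)(0.0474)(0.281)/(0.112)⁴ = 5.079×10⁻⁵ N.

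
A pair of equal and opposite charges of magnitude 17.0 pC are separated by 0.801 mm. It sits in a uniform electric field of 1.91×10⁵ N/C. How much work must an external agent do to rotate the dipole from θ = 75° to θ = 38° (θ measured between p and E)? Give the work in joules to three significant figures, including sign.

Dipole moment p = qd = (1.70×10⁻¹¹ C)(8.01×10⁻⁴ m) = 1.362×10⁻¹⁴ C·m.
W_ext = ΔU = U(θ₂) − U(θ₁) = −pE cosθ₂ − (−pE cosθ₁) = pE(cosθ₁ − cosθ₂).
W = (1.362×10⁻¹⁴)(1.91×10⁵)·(cos75° − cos38°) = (2.601×10⁻⁹)·(-0.5292) = -1.377×10⁻⁹ J.

W ≈ -1.38×10⁻⁹ J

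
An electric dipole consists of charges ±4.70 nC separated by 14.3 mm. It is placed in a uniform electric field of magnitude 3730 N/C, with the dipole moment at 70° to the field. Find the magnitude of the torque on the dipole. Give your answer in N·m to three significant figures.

τ ≈ 2.36×10⁻⁷ N·m

Dipole moment p = qd = (4.70×10⁻⁹ C)(0.0143 m) = 6.721×10⁻¹¹ C·m.
Torque on an electric dipole: τ = pE sinθ.
τ = (6.721×10⁻¹¹)(3730)·sin70° = 2.356×10⁻⁷ N·m.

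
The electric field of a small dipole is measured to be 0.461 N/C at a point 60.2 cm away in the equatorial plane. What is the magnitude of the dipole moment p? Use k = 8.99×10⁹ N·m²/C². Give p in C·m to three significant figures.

p ≈ 1.12×10⁻¹¹ C·m

In the equatorial plane E = kp/r³, so p = Er³/(k).
p = (0.461)·(0.602)³ / (8.99×10⁹) = 1.119×10⁻¹¹ C·m.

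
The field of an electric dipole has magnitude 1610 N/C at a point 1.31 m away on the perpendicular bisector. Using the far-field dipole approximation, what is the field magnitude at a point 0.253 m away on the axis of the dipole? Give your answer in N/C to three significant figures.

E ≈ 4.47×10⁵ N/C

Dipole fields scale as 1/r³ in the far field.
The axial field is twice the equatorial field at the same r, so the geometry factor is 2/1.
E₂ = E₁ · (2/1) · (r₁/r₂)³ = 1610 · 2 · (1.31/0.253)³.
(r₁/r₂)³ = (5.178)³ = 138.8.
E₂ ≈ 4.470×10⁵ N/C.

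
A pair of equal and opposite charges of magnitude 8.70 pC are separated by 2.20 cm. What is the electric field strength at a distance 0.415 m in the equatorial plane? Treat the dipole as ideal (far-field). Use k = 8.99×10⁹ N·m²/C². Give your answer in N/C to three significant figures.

E ≈ 0.0241 N/C

Dipole moment p = qd = (8.70×10⁻¹² C)(0.0220 m) = 1.914×10⁻¹³ C·m.
On the perpendicular bisector E = kp/r³ (half the axial value at the same distance).
E = (8.99×10⁹)(1.914×10⁻¹³) / (0.415)³ = 0.02407 N/C.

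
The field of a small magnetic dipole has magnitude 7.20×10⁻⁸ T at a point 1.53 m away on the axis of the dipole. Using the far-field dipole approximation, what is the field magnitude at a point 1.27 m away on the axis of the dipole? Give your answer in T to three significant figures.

B ≈ 1.26×10⁻⁷ T

Dipole fields scale as 1/r³ in the far field; the geometry is the same at both points.
B₂ = B₁ · (r₁/r₂)³ = 7.20×10⁻⁸ · (1.53/1.27)³.
(r₁/r₂)³ = (1.205)³ = 1.748.
B₂ ≈ 1.259×10⁻⁷ T.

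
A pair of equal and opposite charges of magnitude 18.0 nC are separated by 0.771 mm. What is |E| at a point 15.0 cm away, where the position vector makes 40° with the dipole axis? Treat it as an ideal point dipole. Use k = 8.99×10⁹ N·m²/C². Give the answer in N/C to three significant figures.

Dipole moment p = qd = (1.80×10⁻⁸ C)(7.71×10⁻⁴ m) = 1.388×10⁻¹¹ C·m.
At angle θ the dipole field magnitude is E = (kp/r³)·√(1 + 3cos²θ).
kp/r³ = (8.99×10⁹)(1.388×10⁻¹¹) / (0.150)³ = 36.97 N/C.
√(1 + 3cos²40°) = √(1 + 3·0.5868) = √2.7605 ≈ 1.6615.
E ≈ 36.97 × 1.661 = 61.43 N/C.

E ≈ 61.4 N/C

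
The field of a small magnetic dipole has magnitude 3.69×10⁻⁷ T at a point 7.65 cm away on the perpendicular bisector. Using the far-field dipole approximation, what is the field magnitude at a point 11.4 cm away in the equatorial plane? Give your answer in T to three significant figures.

Dipole fields scale as 1/r³ in the far field; the geometry is the same at both points.
B₂ = B₁ · (r₁/r₂)³ = 3.69×10⁻⁷ · (7.65/11.4)³.
(r₁/r₂)³ = (0.6711)³ = 0.3022.
B₂ ≈ 1.115×10⁻⁷ T.

B ≈ 1.12×10⁻⁷ T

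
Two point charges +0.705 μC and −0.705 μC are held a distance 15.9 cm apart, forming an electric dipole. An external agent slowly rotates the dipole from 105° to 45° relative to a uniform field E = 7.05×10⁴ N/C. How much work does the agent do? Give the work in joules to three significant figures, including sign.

Dipole moment p = qd = (7.05×10⁻⁷ C)(0.159 m) = 1.121×10⁻⁷ C·m.
W_ext = ΔU = U(θ₂) − U(θ₁) = −pE cosθ₂ − (−pE cosθ₁) = pE(cosθ₁ − cosθ₂).
W = (1.121×10⁻⁷)(7.05×10⁴)·(cos105° − cos45°) = (0.007903)·(-0.9659) = -0.007634 J.

W ≈ -0.00763 J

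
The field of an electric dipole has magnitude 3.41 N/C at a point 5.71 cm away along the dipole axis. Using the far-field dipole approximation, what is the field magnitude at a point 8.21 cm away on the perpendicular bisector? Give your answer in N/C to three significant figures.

E ≈ 0.574 N/C

Dipole fields scale as 1/r³ in the far field.
The axial field is twice the equatorial field at the same r, so the geometry factor is 1/2.
E₂ = E₁ · (1/2) · (r₁/r₂)³ = 3.41 · 0.5 · (5.71/8.21)³.
(r₁/r₂)³ = (0.6955)³ = 0.3364.
E₂ ≈ 0.5736 N/C.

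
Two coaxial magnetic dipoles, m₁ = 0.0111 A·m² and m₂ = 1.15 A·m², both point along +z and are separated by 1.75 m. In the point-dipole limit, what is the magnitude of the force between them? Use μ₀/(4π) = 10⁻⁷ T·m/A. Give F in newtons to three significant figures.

On-axis B of dipole 1: B = (μ₀/4π)·2m₁/r³. Force on dipole 2: F = m₂·dB/dr.
dB/dr = −(μ₀/4π)·6m₁/r⁴, so |F| = (μ₀/4π)·6m₁m₂/r⁴.
F = 6(10⁻⁷)(0.0111)(1.15)/(1.75)⁴ = 8.166×10⁻¹⁰ N.

F ≈ 8.17×10⁻¹⁰ N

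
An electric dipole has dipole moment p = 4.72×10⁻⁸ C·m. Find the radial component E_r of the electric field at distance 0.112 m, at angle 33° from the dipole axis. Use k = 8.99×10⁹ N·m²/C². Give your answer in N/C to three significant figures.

For a dipole, E_r = (2kp cosθ)/r³.
kp/r³ = (8.99×10⁹)(4.72×10⁻⁸)/(0.112)³ = 3.020×10⁵ N/C.
E_r = 2·3.020×10⁵·cos33° = 5.066×10⁵ N/C.

E_r ≈ 5.07×10⁵ N/C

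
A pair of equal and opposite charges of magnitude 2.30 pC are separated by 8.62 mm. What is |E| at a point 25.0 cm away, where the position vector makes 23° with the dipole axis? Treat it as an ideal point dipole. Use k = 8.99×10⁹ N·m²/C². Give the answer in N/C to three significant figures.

E ≈ 0.0215 N/C

Dipole moment p = qd = (2.30×10⁻¹² C)(0.00862 m) = 1.983×10⁻¹⁴ C·m.
At angle θ the dipole field magnitude is E = (kp/r³)·√(1 + 3cos²θ).
kp/r³ = (8.99×10⁹)(1.983×10⁻¹⁴) / (0.250)³ = 0.01141 N/C.
√(1 + 3cos²23°) = √(1 + 3·0.8473) = √3.5420 ≈ 1.8820.
E ≈ 0.01141 × 1.882 = 0.02147 N/C.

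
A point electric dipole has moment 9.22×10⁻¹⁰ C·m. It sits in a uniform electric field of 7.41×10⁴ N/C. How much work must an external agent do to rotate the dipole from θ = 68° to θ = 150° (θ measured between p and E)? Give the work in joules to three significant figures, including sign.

W ≈ 8.48×10⁻⁵ J

W_ext = ΔU = U(θ₂) − U(θ₁) = −pE cosθ₂ − (−pE cosθ₁) = pE(cosθ₁ − cosθ₂).
W = (9.22×10⁻¹⁰)(7.41×10⁴)·(cos68° − cos150°) = (6.832×10⁻⁵)·(+1.2406) = 8.476×10⁻⁵ J.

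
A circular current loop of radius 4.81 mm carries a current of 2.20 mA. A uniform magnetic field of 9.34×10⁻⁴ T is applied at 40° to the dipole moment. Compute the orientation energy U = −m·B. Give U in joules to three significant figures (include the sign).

Magnetic moment m = IA = Iπa² = (0.00220)·π·(0.00481)² = 1.599×10⁻⁷ A·m².
U = −m·B = −mB cosθ.
U = −(1.599×10⁻⁷)(9.34×10⁻⁴)·cos40° = -1.144×10⁻¹⁰ J.

U ≈ -1.14×10⁻¹⁰ J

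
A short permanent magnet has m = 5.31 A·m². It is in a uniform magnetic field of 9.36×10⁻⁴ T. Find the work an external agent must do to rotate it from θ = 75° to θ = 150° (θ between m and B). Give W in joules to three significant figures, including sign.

W_ext = ΔU = −mB cosθ₂ + mB cosθ₁ = mB(cosθ₁ − cosθ₂).
W = (5.31)(9.36×10⁻⁴)·(cos75° − cos150°) = (0.004970)·(+1.1248) = 0.005591 J.

W ≈ 0.00559 J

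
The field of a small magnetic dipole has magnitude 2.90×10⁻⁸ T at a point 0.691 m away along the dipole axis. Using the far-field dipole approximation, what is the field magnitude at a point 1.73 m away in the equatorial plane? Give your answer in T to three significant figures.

B ≈ 9.24×10⁻¹⁰ T

Dipole fields scale as 1/r³ in the far field.
The axial field is twice the equatorial field at the same r, so the geometry factor is 1/2.
B₂ = B₁ · (1/2) · (r₁/r₂)³ = 2.90×10⁻⁸ · 0.5 · (0.691/1.73)³.
(r₁/r₂)³ = (0.3994)³ = 0.06372.
B₂ ≈ 9.240×10⁻¹⁰ T.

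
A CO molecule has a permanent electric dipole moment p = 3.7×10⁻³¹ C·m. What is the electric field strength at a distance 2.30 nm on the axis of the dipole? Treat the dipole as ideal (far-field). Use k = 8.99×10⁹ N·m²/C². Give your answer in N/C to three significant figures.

On the dipole axis E = 2kp/r³.
E = 2·(8.99×10⁹)(3.70×10⁻³¹) / (2.30×10⁻⁹)³ = 5.468×10⁵ N/C.

E ≈ 5.47×10⁵ N/C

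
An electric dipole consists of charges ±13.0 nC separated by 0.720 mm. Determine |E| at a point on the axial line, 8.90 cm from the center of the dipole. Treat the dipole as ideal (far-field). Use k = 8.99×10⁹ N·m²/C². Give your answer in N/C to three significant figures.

E ≈ 239 N/C

Dipole moment p = qd = (1.30×10⁻⁸ C)(7.20×10⁻⁴ m) = 9.36×10⁻¹² C·m.
On the dipole axis E = 2kp/r³.
E = 2·(8.99×10⁹)(9.36×10⁻¹²) / (0.0890)³ = 238.7 N/C.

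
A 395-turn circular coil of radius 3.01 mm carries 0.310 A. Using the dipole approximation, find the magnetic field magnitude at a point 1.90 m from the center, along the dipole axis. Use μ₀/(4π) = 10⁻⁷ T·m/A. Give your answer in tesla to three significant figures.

m = NIA = NIπa² = 395·(0.310)·π·(0.00301)² = 0.003485 A·m².
On axis B = (μ₀/4π)·2m/r³.
B = 2·(10⁻⁷)·(0.003485) / (1.90)³ = 1.016×10⁻¹⁰ T.

B ≈ 1.02×10⁻¹⁰ T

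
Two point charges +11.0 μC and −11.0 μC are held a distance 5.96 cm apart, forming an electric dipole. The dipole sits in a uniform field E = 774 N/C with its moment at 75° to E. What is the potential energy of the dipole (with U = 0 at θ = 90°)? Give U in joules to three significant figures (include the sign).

Dipole moment p = qd = (1.10×10⁻⁵ C)(0.0596 m) = 6.556×10⁻⁷ C·m.
U = −p·E = −pE cosθ.
U = −(6.556×10⁻⁷)(774)·cos75° = -1.313×10⁻⁴ J.

U ≈ -1.31×10⁻⁴ J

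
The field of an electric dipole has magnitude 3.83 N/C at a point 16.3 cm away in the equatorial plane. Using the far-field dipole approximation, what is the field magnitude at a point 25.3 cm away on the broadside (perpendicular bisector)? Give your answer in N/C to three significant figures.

Dipole fields scale as 1/r³ in the far field; the geometry is the same at both points.
E₂ = E₁ · (r₁/r₂)³ = 3.83 · (16.3/25.3)³.
(r₁/r₂)³ = (0.6443)³ = 0.2674.
E₂ ≈ 1.024 N/C.

E ≈ 1.02 N/C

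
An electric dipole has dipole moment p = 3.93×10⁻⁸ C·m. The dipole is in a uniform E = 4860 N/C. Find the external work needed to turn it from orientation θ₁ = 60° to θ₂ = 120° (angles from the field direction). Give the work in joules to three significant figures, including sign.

W_ext = ΔU = U(θ₂) − U(θ₁) = −pE cosθ₂ − (−pE cosθ₁) = pE(cosθ₁ − cosθ₂).
W = (3.93×10⁻⁸)(4860)·(cos60° − cos120°) = (1.910×10⁻⁴)·(+1.0000) = 1.910×10⁻⁴ J.

W ≈ 1.91×10⁻⁴ J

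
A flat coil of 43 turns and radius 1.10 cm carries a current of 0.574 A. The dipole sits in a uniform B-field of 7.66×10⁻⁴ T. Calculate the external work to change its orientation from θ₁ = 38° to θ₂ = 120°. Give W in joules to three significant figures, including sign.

m = NIA = NIπa² = 43·(0.574)·π·(0.0110)² = 0.009382 A·m².
W_ext = ΔU = −mB cosθ₂ + mB cosθ₁ = mB(cosθ₁ − cosθ₂).
W = (0.009382)(7.66×10⁻⁴)·(cos38° − cos120°) = (7.187×10⁻⁶)·(+1.2880) = 9.256×10⁻⁶ J.

W ≈ 9.26×10⁻⁶ J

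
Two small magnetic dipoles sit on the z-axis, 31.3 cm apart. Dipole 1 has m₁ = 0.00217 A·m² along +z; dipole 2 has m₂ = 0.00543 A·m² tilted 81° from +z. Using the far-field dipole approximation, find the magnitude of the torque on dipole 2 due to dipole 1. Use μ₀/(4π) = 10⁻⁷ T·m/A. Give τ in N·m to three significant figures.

τ ≈ 7.59×10⁻¹¹ N·m

Dipole B is on the axis of dipole A, so B₁ there is axial: B₁ = (μ₀/4π)·2m₁/r³ along +z.
B₁ = 2(10⁻⁷)(0.00217)/(0.313)³ = 1.415×10⁻⁸ T.
τ = m₂ B₁ sinθ.
τ = (0.00543)(1.415×10⁻⁸)·sin81° = 7.591×10⁻¹¹ N·m.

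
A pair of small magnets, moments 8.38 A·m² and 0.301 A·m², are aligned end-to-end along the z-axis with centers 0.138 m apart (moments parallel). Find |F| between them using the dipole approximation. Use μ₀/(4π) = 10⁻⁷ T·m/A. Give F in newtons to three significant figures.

On-axis B of dipole 1: B = (μ₀/4π)·2m₁/r³. Force on dipole 2: F = m₂·dB/dr.
dB/dr = −(μ₀/4π)·6m₁/r⁴, so |F| = (μ₀/4π)·6m₁m₂/r⁴.
F = 6(10⁻⁷)(8.38)(0.301)/(0.138)⁴ = 0.004173 N.

F ≈ 0.00417 N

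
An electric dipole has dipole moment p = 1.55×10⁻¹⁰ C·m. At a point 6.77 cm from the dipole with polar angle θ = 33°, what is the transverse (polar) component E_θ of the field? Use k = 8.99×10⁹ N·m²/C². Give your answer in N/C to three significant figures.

E_θ ≈ 2450 N/C

For a dipole, E_θ = (kp sinθ)/r³.
kp/r³ = (8.99×10⁹)(1.55×10⁻¹⁰)/(0.0677)³ = 4491 N/C.
E_θ = 4491·sin33° = 2446 N/C.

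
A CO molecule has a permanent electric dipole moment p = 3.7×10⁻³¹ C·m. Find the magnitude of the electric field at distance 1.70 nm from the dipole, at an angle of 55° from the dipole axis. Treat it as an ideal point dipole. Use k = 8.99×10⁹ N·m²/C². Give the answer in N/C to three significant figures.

E ≈ 9.54×10⁵ N/C

At angle θ the dipole field magnitude is E = (kp/r³)·√(1 + 3cos²θ).
kp/r³ = (8.99×10⁹)(3.70×10⁻³¹) / (1.70×10⁻⁹)³ = 6.770×10⁵ N/C.
√(1 + 3cos²55°) = √(1 + 3·0.3290) = √1.9870 ≈ 1.4096.
E ≈ 6.770×10⁵ × 1.410 = 9.544×10⁵ N/C.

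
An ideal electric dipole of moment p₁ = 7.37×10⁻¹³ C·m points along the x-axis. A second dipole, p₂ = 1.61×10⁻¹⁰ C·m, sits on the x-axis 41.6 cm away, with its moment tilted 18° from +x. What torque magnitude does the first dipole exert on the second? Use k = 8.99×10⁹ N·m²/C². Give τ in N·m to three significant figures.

The second dipole sits on the axis of the first, so the field there is axial: E₁ = 2kp₁/r³ along +x.
E₁ = 2(8.99×10⁹)(7.37×10⁻¹³)/(0.416)³ = 0.1841 N/C.
Torque on the second dipole: τ = p₂ E₁ sinθ.
τ = (1.61×10⁻¹⁰)(0.1841)·sin18° = 9.158×10⁻¹² N·m.

τ ≈ 9.16×10⁻¹² N·m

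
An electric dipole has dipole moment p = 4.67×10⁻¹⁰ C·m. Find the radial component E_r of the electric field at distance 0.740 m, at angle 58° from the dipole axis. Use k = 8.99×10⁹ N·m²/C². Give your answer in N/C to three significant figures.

E_r ≈ 11.0 N/C

For a dipole, E_r = (2kp cosθ)/r³.
kp/r³ = (8.99×10⁹)(4.67×10⁻¹⁰)/(0.740)³ = 10.36 N/C.
E_r = 2·10.36·cos58° = 10.98 N/C.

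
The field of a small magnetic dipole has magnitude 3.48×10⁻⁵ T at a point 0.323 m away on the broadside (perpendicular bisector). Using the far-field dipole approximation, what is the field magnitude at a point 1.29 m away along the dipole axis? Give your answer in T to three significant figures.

Dipole fields scale as 1/r³ in the far field.
The axial field is twice the equatorial field at the same r, so the geometry factor is 2/1.
B₂ = B₁ · (2/1) · (r₁/r₂)³ = 3.48×10⁻⁵ · 2 · (0.323/1.29)³.
(r₁/r₂)³ = (0.2504)³ = 0.0157.
B₂ ≈ 1.093×10⁻⁶ T.

B ≈ 1.09×10⁻⁶ T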